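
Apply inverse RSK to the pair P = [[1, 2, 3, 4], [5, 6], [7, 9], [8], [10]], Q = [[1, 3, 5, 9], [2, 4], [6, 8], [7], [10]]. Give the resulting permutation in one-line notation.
Reverse the RSK construction: for i from n down to 1, find the cell of Q containing i, remove the entry at that cell from P, and reverse-bump it up through P; the value ejected from row 1 is w(i).

Step i=10: Q has 10 at row 5, column 1; remove 10 from row 5 of P and reverse-bump: 10 enters row 4 and ejects 8; 8 enters row 3 and ejects 7; 7 enters row 2 and ejects 6; 6 enters row 1 and ejects 4. So w(10) = 4. P is now [[1, 2, 3, 6], [5, 7], [8, 9], [10]].
Step i=9: Q has 9 at row 1, column 4; remove that cell from P, ejecting 6. So w(9) = 6. P is now [[1, 2, 3], [5, 7], [8, 9], [10]].
Step i=8: Q has 8 at row 3, column 2; remove 9 from row 3 of P and reverse-bump: 9 enters row 2 and ejects 7; 7 enters row 1 and ejects 3. So w(8) = 3. P is now [[1, 2, 7], [5, 9], [8], [10]].
Step i=7: Q has 7 at row 4, column 1; remove 10 from row 4 of P and reverse-bump: 10 enters row 3 and ejects 8; 8 enters row 2 and ejects 5; 5 enters row 1 and ejects 2. So w(7) = 2. P is now [[1, 5, 7], [8, 9], [10]].
Step i=6: Q has 6 at row 3, column 1; remove 10 from row 3 of P and reverse-bump: 10 enters row 2 and ejects 9; 9 enters row 1 and ejects 7. So w(6) = 7. P is now [[1, 5, 9], [8, 10]].
Step i=5: Q has 5 at row 1, column 3; remove that cell from P, ejecting 9. So w(5) = 9. P is now [[1, 5], [8, 10]].
Step i=4: Q has 4 at row 2, column 2; remove 10 from row 2 of P and reverse-bump: 10 enters row 1 and ejects 5. So w(4) = 5. P is now [[1, 10], [8]].
Step i=3: Q has 3 at row 1, column 2; remove that cell from P, ejecting 10. So w(3) = 10. P is now [[1], [8]].
Step i=2: Q has 2 at row 2, column 1; remove 8 from row 2 of P and reverse-bump: 8 enters row 1 and ejects 1. So w(2) = 1. P is now [[8]].
Step i=1: Q has 1 at row 1, column 1; remove that cell from P, ejecting 8. So w(1) = 8. P is now [].

So w = 8 1 10 5 9 7 2 3 6 4.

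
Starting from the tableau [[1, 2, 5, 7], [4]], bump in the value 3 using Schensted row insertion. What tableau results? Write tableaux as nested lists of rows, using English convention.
In row 1, 3 replaces 5 (the leftmost entry greater than 3); 5 is bumped to row 2. 5 is appended to row 2. The new tableau is [[1, 2, 3, 7], [4, 5]].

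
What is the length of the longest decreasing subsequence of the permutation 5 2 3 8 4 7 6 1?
4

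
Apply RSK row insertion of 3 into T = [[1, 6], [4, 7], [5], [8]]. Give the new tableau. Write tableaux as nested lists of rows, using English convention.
[[1, 3], [4, 6], [5, 7], [8]]

In row 1, 3 replaces 6 (the leftmost entry greater than 3); 6 is bumped to row 2. In row 2, 6 replaces 7 (the leftmost entry greater than 6); 7 is bumped to row 3. 7 is appended to row 3. The new tableau is [[1, 3], [4, 6], [5, 7], [8]].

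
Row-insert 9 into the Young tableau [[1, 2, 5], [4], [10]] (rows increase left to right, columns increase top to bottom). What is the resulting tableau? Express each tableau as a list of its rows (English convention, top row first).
[[1, 2, 5, 9], [4], [10]]

9 is larger than every entry of row 1, so it is appended to row 1. The new tableau is [[1, 2, 5, 9], [4], [10]].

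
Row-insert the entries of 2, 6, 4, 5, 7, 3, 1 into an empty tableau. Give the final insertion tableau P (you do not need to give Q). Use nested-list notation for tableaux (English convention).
P = [[1, 3, 5, 7], [2], [4], [6]]

Insert 2: appended to row 1. P = [[2]].
Insert 6: appended to row 1. P = [[2, 6]].
Insert 4: 4 bumps 6 from row 1; 6 starts row 2. P = [[2, 4], [6]].
Insert 5: appended to row 1. P = [[2, 4, 5], [6]].
Insert 7: appended to row 1. P = [[2, 4, 5, 7], [6]].
Insert 3: 3 bumps 4 from row 1; 4 bumps 6 from row 2; 6 starts row 3. P = [[2, 3, 5, 7], [4], [6]].
Insert 1: 1 bumps 2 from row 1; 2 bumps 4 from row 2; 4 bumps 6 from row 3; 6 starts row 4. P = [[1, 3, 5, 7], [2], [4], [6]].

So P = [[1, 3, 5, 7], [2], [4], [6]].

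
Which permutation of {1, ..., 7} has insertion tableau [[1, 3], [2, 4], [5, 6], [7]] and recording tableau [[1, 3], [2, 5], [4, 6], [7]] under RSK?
5 2 7 1 6 4 3

Reverse the RSK construction: for i from n down to 1, find the cell of Q containing i, remove the entry at that cell from P, and reverse-bump it up through P; the value ejected from row 1 is w(i).

Step i=7: Q has 7 at row 4, column 1; remove 7 from row 4 of P and reverse-bump: 7 enters row 3 and ejects 6; 6 enters row 2 and ejects 4; 4 enters row 1 and ejects 3. So w(7) = 3. P is now [[1, 4], [2, 6], [5, 7]].
Step i=6: Q has 6 at row 3, column 2; remove 7 from row 3 of P and reverse-bump: 7 enters row 2 and ejects 6; 6 enters row 1 and ejects 4. So w(6) = 4. P is now [[1, 6], [2, 7], [5]].
Step i=5: Q has 5 at row 2, column 2; remove 7 from row 2 of P and reverse-bump: 7 enters row 1 and ejects 6. So w(5) = 6. P is now [[1, 7], [2], [5]].
Step i=4: Q has 4 at row 3, column 1; remove 5 from row 3 of P and reverse-bump: 5 enters row 2 and ejects 2; 2 enters row 1 and ejects 1. So w(4) = 1. P is now [[2, 7], [5]].
Step i=3: Q has 3 at row 1, column 2; remove that cell from P, ejecting 7. So w(3) = 7. P is now [[2], [5]].
Step i=2: Q has 2 at row 2, column 1; remove 5 from row 2 of P and reverse-bump: 5 enters row 1 and ejects 2. So w(2) = 2. P is now [[5]].
Step i=1: Q has 1 at row 1, column 1; remove that cell from P, ejecting 5. So w(1) = 5. P is now [].

So w = 5 2 7 1 6 4 3.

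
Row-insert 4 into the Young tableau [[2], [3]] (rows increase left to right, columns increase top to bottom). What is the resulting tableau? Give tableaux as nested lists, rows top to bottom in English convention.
[[2, 4], [3]]

4 is larger than every entry of row 1, so it is appended to row 1. The new tableau is [[2, 4], [3]].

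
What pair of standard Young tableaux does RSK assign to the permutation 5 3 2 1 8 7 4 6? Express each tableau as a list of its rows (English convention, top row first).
P = [[1, 4, 6], [2, 7], [3, 8], [5]], Q = [[1, 5, 8], [2, 6], [3, 7], [4]]

Insert each entry of the permutation into P by Schensted row insertion, recording in Q the position of each new cell.

Insert 5: appended to row 1. P = [[5]].
Insert 3: 3 bumps 5 from row 1; 5 starts row 2. P = [[3], [5]].
Insert 2: 2 bumps 3 from row 1; 3 bumps 5 from row 2; 5 starts row 3. P = [[2], [3], [5]].
Insert 1: 1 bumps 2 from row 1; 2 bumps 3 from row 2; 3 bumps 5 from row 3; 5 starts row 4. P = [[1], [2], [3], [5]].
Insert 8: appended to row 1. P = [[1, 8], [2], [3], [5]].
Insert 7: 7 bumps 8 from row 1; 8 appends to row 2. P = [[1, 7], [2, 8], [3], [5]].
Insert 4: 4 bumps 7 from row 1; 7 bumps 8 from row 2; 8 appends to row 3. P = [[1, 4], [2, 7], [3, 8], [5]].
Insert 6: appended to row 1. P = [[1, 4, 6], [2, 7], [3, 8], [5]].

So P = [[1, 4, 6], [2, 7], [3, 8], [5]], Q = [[1, 5, 8], [2, 6], [3, 7], [4]].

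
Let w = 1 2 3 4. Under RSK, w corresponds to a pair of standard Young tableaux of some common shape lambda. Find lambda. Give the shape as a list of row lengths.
Row-insert each entry into an empty tableau.

After inserting 1: P = [[1]].
After inserting 2: P = [[1, 2]].
After inserting 3: P = [[1, 2, 3]].
After inserting 4: P = [[1, 2, 3, 4]].

The final insertion tableau P = [[1, 2, 3, 4]] has shape [4].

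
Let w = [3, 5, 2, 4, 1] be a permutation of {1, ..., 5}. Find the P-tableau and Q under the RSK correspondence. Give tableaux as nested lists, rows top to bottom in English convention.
Insert each entry of the permutation into P by Schensted row insertion, recording in Q the position of each new cell.

Insert 3: appended to row 1. P = [[3]].
Insert 5: appended to row 1. P = [[3, 5]].
Insert 2: 2 bumps 3 from row 1; 3 starts row 2. P = [[2, 5], [3]].
Insert 4: 4 bumps 5 from row 1; 5 appends to row 2. P = [[2, 4], [3, 5]].
Insert 1: 1 bumps 2 from row 1; 2 bumps 3 from row 2; 3 starts row 3. P = [[1, 4], [2, 5], [3]].

So P = [[1, 4], [2, 5], [3]], Q = [[1, 2], [3, 4], [5]].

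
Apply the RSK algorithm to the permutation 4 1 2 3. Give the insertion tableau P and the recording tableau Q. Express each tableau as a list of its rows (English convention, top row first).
P = [[1, 2, 3], [4]], Q = [[1, 3, 4], [2]]

Insert each entry of the permutation into P by Schensted row insertion, recording in Q the position of each new cell.

Insert 4: appended to row 1. P = [[4]], Q = [[1]].
Insert 1: 1 bumps 4 from row 1; 4 starts row 2. P = [[1], [4]], Q = [[1], [2]].
Insert 2: appended to row 1. P = [[1, 2], [4]], Q = [[1, 3], [2]].
Insert 3: appended to row 1. P = [[1, 2, 3], [4]], Q = [[1, 3, 4], [2]].

So P = [[1, 2, 3], [4]], Q = [[1, 3, 4], [2]].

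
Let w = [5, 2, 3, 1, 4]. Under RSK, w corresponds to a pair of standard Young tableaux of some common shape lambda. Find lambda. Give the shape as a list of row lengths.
Row-insert each entry into an empty tableau.

After inserting 5: P = [[5]].
After inserting 2: P = [[2], [5]].
After inserting 3: P = [[2, 3], [5]].
After inserting 1: P = [[1, 3], [2], [5]].
After inserting 4: P = [[1, 3, 4], [2], [5]].

The final insertion tableau P = [[1, 3, 4], [2], [5]] has shape [3, 1, 1].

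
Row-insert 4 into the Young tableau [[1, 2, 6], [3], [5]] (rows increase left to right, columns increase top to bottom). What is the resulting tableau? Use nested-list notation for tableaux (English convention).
[[1, 2, 4], [3, 6], [5]]

In row 1, 4 replaces 6 (the leftmost entry greater than 4); 6 is bumped to row 2. 6 is appended to row 2. The new tableau is [[1, 2, 4], [3, 6], [5]].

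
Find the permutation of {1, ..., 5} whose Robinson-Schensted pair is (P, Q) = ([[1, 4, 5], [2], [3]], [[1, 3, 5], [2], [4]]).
Reverse the RSK construction: for i from n down to 1, find the cell of Q containing i, remove the entry at that cell from P, and reverse-bump it up through P; the value ejected from row 1 is w(i).

Step i=5: Q has 5 at row 1, column 3; remove that cell from P, ejecting 5. So w(5) = 5. P is now [[1, 4], [2], [3]].
Step i=4: Q has 4 at row 3, column 1; remove 3 from row 3 of P and reverse-bump: 3 enters row 2 and ejects 2; 2 enters row 1 and ejects 1. So w(4) = 1. P is now [[2, 4], [3]].
Step i=3: Q has 3 at row 1, column 2; remove that cell from P, ejecting 4. So w(3) = 4. P is now [[2], [3]].
Step i=2: Q has 2 at row 2, column 1; remove 3 from row 2 of P and reverse-bump: 3 enters row 1 and ejects 2. So w(2) = 2. P is now [[3]].
Step i=1: Q has 1 at row 1, column 1; remove that cell from P, ejecting 3. So w(1) = 3. P is now [].

So w = 3 2 4 1 5.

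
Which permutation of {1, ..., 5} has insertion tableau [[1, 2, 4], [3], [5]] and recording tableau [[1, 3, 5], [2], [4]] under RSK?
5 1 3 2 4

Reverse the RSK construction: for i from n down to 1, find the cell of Q containing i, remove the entry at that cell from P, and reverse-bump it up through P; the value ejected from row 1 is w(i).

Step i=5: Q has 5 at row 1, column 3; remove that cell from P, ejecting 4. So w(5) = 4. P is now [[1, 2], [3], [5]].
Step i=4: Q has 4 at row 3, column 1; remove 5 from row 3 of P and reverse-bump: 5 enters row 2 and ejects 3; 3 enters row 1 and ejects 2. So w(4) = 2. P is now [[1, 3], [5]].
Step i=3: Q has 3 at row 1, column 2; remove that cell from P, ejecting 3. So w(3) = 3. P is now [[1], [5]].
Step i=2: Q has 2 at row 2, column 1; remove 5 from row 2 of P and reverse-bump: 5 enters row 1 and ejects 1. So w(2) = 1. P is now [[5]].
Step i=1: Q has 1 at row 1, column 1; remove that cell from P, ejecting 5. So w(1) = 5. P is now [].

So w = 5 1 3 2 4.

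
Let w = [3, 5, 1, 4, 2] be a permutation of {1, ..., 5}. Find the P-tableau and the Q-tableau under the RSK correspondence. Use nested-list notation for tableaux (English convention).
P = [[1, 2], [3, 4], [5]], Q = [[1, 2], [3, 4], [5]]

Insert each entry of the permutation into P by Schensted row insertion, recording in Q the position of each new cell.

Insert 3: appended to row 1. P = [[3]].
Insert 5: appended to row 1. P = [[3, 5]].
Insert 1: 1 bumps 3 from row 1; 3 starts row 2. P = [[1, 5], [3]].
Insert 4: 4 bumps 5 from row 1; 5 appends to row 2. P = [[1, 4], [3, 5]].
Insert 2: 2 bumps 4 from row 1; 4 bumps 5 from row 2; 5 starts row 3. P = [[1, 2], [3, 4], [5]].

So P = [[1, 2], [3, 4], [5]], Q = [[1, 2], [3, 4], [5]].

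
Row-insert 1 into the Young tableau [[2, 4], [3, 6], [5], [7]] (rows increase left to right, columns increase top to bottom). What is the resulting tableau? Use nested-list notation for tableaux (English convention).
In row 1, 1 replaces 2 (the leftmost entry greater than 1); 2 is bumped to row 2. In row 2, 2 replaces 3 (the leftmost entry greater than 2); 3 is bumped to row 3. In row 3, 3 replaces 5 (the leftmost entry greater than 3); 5 is bumped to row 4. In row 4, 5 replaces 7 (the leftmost entry greater than 5); 7 is bumped to row 5. 7 starts a new row 5. The new tableau is [[1, 4], [2, 6], [3], [5], [7]].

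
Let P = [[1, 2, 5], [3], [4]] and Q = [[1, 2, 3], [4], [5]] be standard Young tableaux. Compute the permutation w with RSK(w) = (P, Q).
Reverse the RSK construction: for i from n down to 1, find the cell of Q containing i, remove the entry at that cell from P, and reverse-bump it up through P; the value ejected from row 1 is w(i).

Step i=5: Q has 5 at row 3, column 1; remove 4 from row 3 of P and reverse-bump: 4 enters row 2 and ejects 3; 3 enters row 1 and ejects 2. So w(5) = 2. P is now [[1, 3, 5], [4]].
Step i=4: Q has 4 at row 2, column 1; remove 4 from row 2 of P and reverse-bump: 4 enters row 1 and ejects 3. So w(4) = 3. P is now [[1, 4, 5]].
Step i=3: Q has 3 at row 1, column 3; remove that cell from P, ejecting 5. So w(3) = 5. P is now [[1, 4]].
Step i=2: Q has 2 at row 1, column 2; remove that cell from P, ejecting 4. So w(2) = 4. P is now [[1]].
Step i=1: Q has 1 at row 1, column 1; remove that cell from P, ejecting 1. So w(1) = 1. P is now [].

So w = 1 4 5 3 2.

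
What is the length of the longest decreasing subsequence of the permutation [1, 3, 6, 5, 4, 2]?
4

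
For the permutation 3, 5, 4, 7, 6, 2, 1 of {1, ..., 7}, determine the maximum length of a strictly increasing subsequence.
3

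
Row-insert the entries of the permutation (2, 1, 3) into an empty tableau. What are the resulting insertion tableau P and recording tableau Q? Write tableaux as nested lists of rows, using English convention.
P = [[1, 3], [2]], Q = [[1, 3], [2]]

Insert each entry of the permutation into P by Schensted row insertion, recording in Q the position of each new cell.

Insert 2: appended to row 1. P = [[2]].
Insert 1: 1 bumps 2 from row 1; 2 starts row 2. P = [[1], [2]].
Insert 3: appended to row 1. P = [[1, 3], [2]].

So P = [[1, 3], [2]], Q = [[1, 3], [2]].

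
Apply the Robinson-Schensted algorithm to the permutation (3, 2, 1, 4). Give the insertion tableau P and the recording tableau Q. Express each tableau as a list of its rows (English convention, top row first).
P = [[1, 4], [2], [3]], Q = [[1, 4], [2], [3]]

Insert each entry of the permutation into P by Schensted row insertion, recording in Q the position of each new cell.

Insert 3: appended to row 1. P = [[3]].
Insert 2: 2 bumps 3 from row 1; 3 starts row 2. P = [[2], [3]].
Insert 1: 1 bumps 2 from row 1; 2 bumps 3 from row 2; 3 starts row 3. P = [[1], [2], [3]].
Insert 4: appended to row 1. P = [[1, 4], [2], [3]].

So P = [[1, 4], [2], [3]], Q = [[1, 4], [2], [3]].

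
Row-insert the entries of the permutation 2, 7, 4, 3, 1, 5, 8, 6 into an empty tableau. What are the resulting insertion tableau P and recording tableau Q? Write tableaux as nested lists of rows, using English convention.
Insert each entry of the permutation into P by Schensted row insertion, recording in Q the position of each new cell.

After inserting 2: P = [[2]].
After inserting 7: P = [[2, 7]].
After inserting 4: P = [[2, 4], [7]].
After inserting 3: P = [[2, 3], [4], [7]].
After inserting 1: P = [[1, 3], [2], [4], [7]].
After inserting 5: P = [[1, 3, 5], [2], [4], [7]].
After inserting 8: P = [[1, 3, 5, 8], [2], [4], [7]].
After inserting 6: P = [[1, 3, 5, 6], [2, 8], [4], [7]].

So P = [[1, 3, 5, 6], [2, 8], [4], [7]], Q = [[1, 2, 6, 7], [3, 8], [4], [5]].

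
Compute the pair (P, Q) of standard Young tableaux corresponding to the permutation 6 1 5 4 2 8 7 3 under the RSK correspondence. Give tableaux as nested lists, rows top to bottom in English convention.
P = [[1, 2, 3], [4, 7], [5, 8], [6]], Q = [[1, 3, 6], [2, 7], [4, 8], [5]]

Insert each entry of the permutation into P by Schensted row insertion, recording in Q the position of each new cell.

Insert 6: appended to row 1. P = [[6]].
Insert 1: 1 bumps 6 from row 1; 6 starts row 2. P = [[1], [6]].
Insert 5: appended to row 1. P = [[1, 5], [6]].
Insert 4: 4 bumps 5 from row 1; 5 bumps 6 from row 2; 6 starts row 3. P = [[1, 4], [5], [6]].
Insert 2: 2 bumps 4 from row 1; 4 bumps 5 from row 2; 5 bumps 6 from row 3; 6 starts row 4. P = [[1, 2], [4], [5], [6]].
Insert 8: appended to row 1. P = [[1, 2, 8], [4], [5], [6]].
Insert 7: 7 bumps 8 from row 1; 8 appends to row 2. P = [[1, 2, 7], [4, 8], [5], [6]].
Insert 3: 3 bumps 7 from row 1; 7 bumps 8 from row 2; 8 appends to row 3. P = [[1, 2, 3], [4, 7], [5, 8], [6]].

So P = [[1, 2, 3], [4, 7], [5, 8], [6]], Q = [[1, 3, 6], [2, 7], [4, 8], [5]].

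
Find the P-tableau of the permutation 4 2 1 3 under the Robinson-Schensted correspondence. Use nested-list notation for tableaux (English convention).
Insert 4: appended to row 1. P = [[4]].
Insert 2: 2 bumps 4 from row 1; 4 starts row 2. P = [[2], [4]].
Insert 1: 1 bumps 2 from row 1; 2 bumps 4 from row 2; 4 starts row 3. P = [[1], [2], [4]].
Insert 3: appended to row 1. P = [[1, 3], [2], [4]].

So P = [[1, 3], [2], [4]].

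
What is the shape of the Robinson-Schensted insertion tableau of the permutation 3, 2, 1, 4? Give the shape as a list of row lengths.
Row-insert each entry into an empty tableau.

After inserting 3: P = [[3]].
After inserting 2: P = [[2], [3]].
After inserting 1: P = [[1], [2], [3]].
After inserting 4: P = [[1, 4], [2], [3]].

The final insertion tableau P = [[1, 4], [2], [3]] has shape [2, 1, 1].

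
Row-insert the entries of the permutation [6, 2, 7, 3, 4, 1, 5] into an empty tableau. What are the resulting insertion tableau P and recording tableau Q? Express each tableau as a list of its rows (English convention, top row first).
P = [[1, 3, 4, 5], [2, 7], [6]], Q = [[1, 3, 5, 7], [2, 4], [6]]

Insert each entry of the permutation into P by Schensted row insertion, recording in Q the position of each new cell.

After inserting 6: P = [[6]].
After inserting 2: P = [[2], [6]].
After inserting 7: P = [[2, 7], [6]].
After inserting 3: P = [[2, 3], [6, 7]].
After inserting 4: P = [[2, 3, 4], [6, 7]].
After inserting 1: P = [[1, 3, 4], [2, 7], [6]].
After inserting 5: P = [[1, 3, 4, 5], [2, 7], [6]].

So P = [[1, 3, 4, 5], [2, 7], [6]], Q = [[1, 3, 5, 7], [2, 4], [6]].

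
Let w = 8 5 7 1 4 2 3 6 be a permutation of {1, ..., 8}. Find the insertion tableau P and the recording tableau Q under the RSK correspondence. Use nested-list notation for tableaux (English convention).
P = [[1, 2, 3, 6], [4, 7], [5], [8]], Q = [[1, 3, 7, 8], [2, 5], [4], [6]]

Insert each entry of the permutation into P by Schensted row insertion, recording in Q the position of each new cell.

Insert 8: appended to row 1. P = [[8]].
Insert 5: 5 bumps 8 from row 1; 8 starts row 2. P = [[5], [8]].
Insert 7: appended to row 1. P = [[5, 7], [8]].
Insert 1: 1 bumps 5 from row 1; 5 bumps 8 from row 2; 8 starts row 3. P = [[1, 7], [5], [8]].
Insert 4: 4 bumps 7 from row 1; 7 appends to row 2. P = [[1, 4], [5, 7], [8]].
Insert 2: 2 bumps 4 from row 1; 4 bumps 5 from row 2; 5 bumps 8 from row 3; 8 starts row 4. P = [[1, 2], [4, 7], [5], [8]].
Insert 3: appended to row 1. P = [[1, 2, 3], [4, 7], [5], [8]].
Insert 6: appended to row 1. P = [[1, 2, 3, 6], [4, 7], [5], [8]].

So P = [[1, 2, 3, 6], [4, 7], [5], [8]], Q = [[1, 3, 7, 8], [2, 5], [4], [6]].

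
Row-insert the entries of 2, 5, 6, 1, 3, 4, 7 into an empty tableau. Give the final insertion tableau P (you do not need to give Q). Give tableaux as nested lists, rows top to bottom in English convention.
P = [[1, 3, 4, 7], [2, 5, 6]]

Insert 2: appended to row 1. P = [[2]].
Insert 5: appended to row 1. P = [[2, 5]].
Insert 6: appended to row 1. P = [[2, 5, 6]].
Insert 1: 1 bumps 2 from row 1; 2 starts row 2. P = [[1, 5, 6], [2]].
Insert 3: 3 bumps 5 from row 1; 5 appends to row 2. P = [[1, 3, 6], [2, 5]].
Insert 4: 4 bumps 6 from row 1; 6 appends to row 2. P = [[1, 3, 4], [2, 5, 6]].
Insert 7: appended to row 1. P = [[1, 3, 4, 7], [2, 5, 6]].

So P = [[1, 3, 4, 7], [2, 5, 6]].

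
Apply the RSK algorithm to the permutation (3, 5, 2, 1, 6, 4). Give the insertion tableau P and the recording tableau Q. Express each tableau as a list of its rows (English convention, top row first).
Insert each entry of the permutation into P by Schensted row insertion, recording in Q the position of each new cell.

Insert 3: appended to row 1. P = [[3]], Q = [[1]].
Insert 5: appended to row 1. P = [[3, 5]], Q = [[1, 2]].
Insert 2: 2 bumps 3 from row 1; 3 starts row 2. P = [[2, 5], [3]], Q = [[1, 2], [3]].
Insert 1: 1 bumps 2 from row 1; 2 bumps 3 from row 2; 3 starts row 3. P = [[1, 5], [2], [3]], Q = [[1, 2], [3], [4]].
Insert 6: appended to row 1. P = [[1, 5, 6], [2], [3]], Q = [[1, 2, 5], [3], [4]].
Insert 4: 4 bumps 5 from row 1; 5 appends to row 2. P = [[1, 4, 6], [2, 5], [3]], Q = [[1, 2, 5], [3, 6], [4]].

So P = [[1, 4, 6], [2, 5], [3]], Q = [[1, 2, 5], [3, 6], [4]].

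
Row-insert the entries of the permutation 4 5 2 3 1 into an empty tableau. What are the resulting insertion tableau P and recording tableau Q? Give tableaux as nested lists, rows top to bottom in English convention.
P = [[1, 3], [2, 5], [4]], Q = [[1, 2], [3, 4], [5]]

Insert each entry of the permutation into P by Schensted row insertion, recording in Q the position of each new cell.

Insert 4: appended to row 1. P = [[4]].
Insert 5: appended to row 1. P = [[4, 5]].
Insert 2: 2 bumps 4 from row 1; 4 starts row 2. P = [[2, 5], [4]].
Insert 3: 3 bumps 5 from row 1; 5 appends to row 2. P = [[2, 3], [4, 5]].
Insert 1: 1 bumps 2 from row 1; 2 bumps 4 from row 2; 4 starts row 3. P = [[1, 3], [2, 5], [4]].

So P = [[1, 3], [2, 5], [4]], Q = [[1, 2], [3, 4], [5]].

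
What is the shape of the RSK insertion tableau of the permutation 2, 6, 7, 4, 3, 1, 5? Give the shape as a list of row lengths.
Row-insert each entry into an empty tableau.

After inserting 2: P = [[2]].
After inserting 6: P = [[2, 6]].
After inserting 7: P = [[2, 6, 7]].
After inserting 4: P = [[2, 4, 7], [6]].
After inserting 3: P = [[2, 3, 7], [4], [6]].
After inserting 1: P = [[1, 3, 7], [2], [4], [6]].
After inserting 5: P = [[1, 3, 5], [2, 7], [4], [6]].

The final insertion tableau P = [[1, 3, 5], [2, 7], [4], [6]] has shape [3, 2, 1, 1].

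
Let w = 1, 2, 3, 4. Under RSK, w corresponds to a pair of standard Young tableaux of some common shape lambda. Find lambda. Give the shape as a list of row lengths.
Row-insert each entry into an empty tableau.

After inserting 1: P = [[1]].
After inserting 2: P = [[1, 2]].
After inserting 3: P = [[1, 2, 3]].
After inserting 4: P = [[1, 2, 3, 4]].

The final insertion tableau P = [[1, 2, 3, 4]] has shape [4].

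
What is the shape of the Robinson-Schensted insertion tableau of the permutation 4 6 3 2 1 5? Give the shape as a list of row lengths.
Row-insert each entry into an empty tableau.

After inserting 4: P = [[4]].
After inserting 6: P = [[4, 6]].
After inserting 3: P = [[3, 6], [4]].
After inserting 2: P = [[2, 6], [3], [4]].
After inserting 1: P = [[1, 6], [2], [3], [4]].
After inserting 5: P = [[1, 5], [2, 6], [3], [4]].

The final insertion tableau P = [[1, 5], [2, 6], [3], [4]] has shape [2, 2, 1, 1].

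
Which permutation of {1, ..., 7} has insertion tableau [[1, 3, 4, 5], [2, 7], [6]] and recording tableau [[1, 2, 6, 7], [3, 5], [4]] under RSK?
Reverse the RSK construction: for i from n down to 1, find the cell of Q containing i, remove the entry at that cell from P, and reverse-bump it up through P; the value ejected from row 1 is w(i).

Step i=7: Q has 7 at row 1, column 4; remove that cell from P, ejecting 5. So w(7) = 5. P is now [[1, 3, 4], [2, 7], [6]].
Step i=6: Q has 6 at row 1, column 3; remove that cell from P, ejecting 4. So w(6) = 4. P is now [[1, 3], [2, 7], [6]].
Step i=5: Q has 5 at row 2, column 2; remove 7 from row 2 of P and reverse-bump: 7 enters row 1 and ejects 3. So w(5) = 3. P is now [[1, 7], [2], [6]].
Step i=4: Q has 4 at row 3, column 1; remove 6 from row 3 of P and reverse-bump: 6 enters row 2 and ejects 2; 2 enters row 1 and ejects 1. So w(4) = 1. P is now [[2, 7], [6]].
Step i=3: Q has 3 at row 2, column 1; remove 6 from row 2 of P and reverse-bump: 6 enters row 1 and ejects 2. So w(3) = 2. P is now [[6, 7]].
Step i=2: Q has 2 at row 1, column 2; remove that cell from P, ejecting 7. So w(2) = 7. P is now [[6]].
Step i=1: Q has 1 at row 1, column 1; remove that cell from P, ejecting 6. So w(1) = 6. P is now [].

So w = 6 7 2 1 3 4 5.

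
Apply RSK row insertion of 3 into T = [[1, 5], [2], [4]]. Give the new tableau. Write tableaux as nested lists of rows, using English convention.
[[1, 3], [2, 5], [4]]

In row 1, 3 replaces 5 (the leftmost entry greater than 3); 5 is bumped to row 2. 5 is appended to row 2. The new tableau is [[1, 3], [2, 5], [4]].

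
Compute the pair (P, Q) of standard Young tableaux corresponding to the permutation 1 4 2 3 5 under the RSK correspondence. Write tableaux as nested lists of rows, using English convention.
P = [[1, 2, 3, 5], [4]], Q = [[1, 2, 4, 5], [3]]

Insert each entry of the permutation into P by Schensted row insertion, recording in Q the position of each new cell.

After inserting 1: P = [[1]].
After inserting 4: P = [[1, 4]].
After inserting 2: P = [[1, 2], [4]].
After inserting 3: P = [[1, 2, 3], [4]].
After inserting 5: P = [[1, 2, 3, 5], [4]].

So P = [[1, 2, 3, 5], [4]], Q = [[1, 2, 4, 5], [3]].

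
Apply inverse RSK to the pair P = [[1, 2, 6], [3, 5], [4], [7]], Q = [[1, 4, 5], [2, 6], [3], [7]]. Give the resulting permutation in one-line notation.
7 4 1 5 6 3 2

Reverse the RSK construction: for i from n down to 1, find the cell of Q containing i, remove the entry at that cell from P, and reverse-bump it up through P; the value ejected from row 1 is w(i).

Step i=7: Q has 7 at row 4, column 1; remove 7 from row 4 of P and reverse-bump: 7 enters row 3 and ejects 4; 4 enters row 2 and ejects 3; 3 enters row 1 and ejects 2. So w(7) = 2. P is now [[1, 3, 6], [4, 5], [7]].
Step i=6: Q has 6 at row 2, column 2; remove 5 from row 2 of P and reverse-bump: 5 enters row 1 and ejects 3. So w(6) = 3. P is now [[1, 5, 6], [4], [7]].
Step i=5: Q has 5 at row 1, column 3; remove that cell from P, ejecting 6. So w(5) = 6. P is now [[1, 5], [4], [7]].
Step i=4: Q has 4 at row 1, column 2; remove that cell from P, ejecting 5. So w(4) = 5. P is now [[1], [4], [7]].
Step i=3: Q has 3 at row 3, column 1; remove 7 from row 3 of P and reverse-bump: 7 enters row 2 and ejects 4; 4 enters row 1 and ejects 1. So w(3) = 1. P is now [[4], [7]].
Step i=2: Q has 2 at row 2, column 1; remove 7 from row 2 of P and reverse-bump: 7 enters row 1 and ejects 4. So w(2) = 4. P is now [[7]].
Step i=1: Q has 1 at row 1, column 1; remove that cell from P, ejecting 7. So w(1) = 7. P is now [].

So w = 7 4 1 5 6 3 2.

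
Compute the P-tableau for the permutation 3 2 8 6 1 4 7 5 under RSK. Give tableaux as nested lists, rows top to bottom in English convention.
Insert 3: appended to row 1. P = [[3]].
Insert 2: 2 bumps 3 from row 1; 3 starts row 2. P = [[2], [3]].
Insert 8: appended to row 1. P = [[2, 8], [3]].
Insert 6: 6 bumps 8 from row 1; 8 appends to row 2. P = [[2, 6], [3, 8]].
Insert 1: 1 bumps 2 from row 1; 2 bumps 3 from row 2; 3 starts row 3. P = [[1, 6], [2, 8], [3]].
Insert 4: 4 bumps 6 from row 1; 6 bumps 8 from row 2; 8 appends to row 3. P = [[1, 4], [2, 6], [3, 8]].
Insert 7: appended to row 1. P = [[1, 4, 7], [2, 6], [3, 8]].
Insert 5: 5 bumps 7 from row 1; 7 appends to row 2. P = [[1, 4, 5], [2, 6, 7], [3, 8]].

So P = [[1, 4, 5], [2, 6, 7], [3, 8]].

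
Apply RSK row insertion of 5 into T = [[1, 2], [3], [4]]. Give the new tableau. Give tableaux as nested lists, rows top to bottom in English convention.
5 is larger than every entry of row 1, so it is appended to row 1. The new tableau is [[1, 2, 5], [3], [4]].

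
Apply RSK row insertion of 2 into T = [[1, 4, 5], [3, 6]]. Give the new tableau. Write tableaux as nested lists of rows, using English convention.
[[1, 2, 5], [3, 4], [6]]

In row 1, 2 replaces 4 (the leftmost entry greater than 2); 4 is bumped to row 2. In row 2, 4 replaces 6 (the leftmost entry greater than 4); 6 is bumped to row 3. 6 starts a new row 3. The new tableau is [[1, 2, 5], [3, 4], [6]].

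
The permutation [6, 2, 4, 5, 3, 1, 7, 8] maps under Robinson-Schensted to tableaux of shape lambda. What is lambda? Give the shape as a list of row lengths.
[5, 1, 1, 1]

RSK row insertion gives P = [[1, 3, 5, 7, 8], [2], [4], [6]], which has shape [5, 1, 1, 1].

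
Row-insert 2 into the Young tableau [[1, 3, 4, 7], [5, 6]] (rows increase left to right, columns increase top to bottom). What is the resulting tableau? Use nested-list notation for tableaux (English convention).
[[1, 2, 4, 7], [3, 6], [5]]

In row 1, 2 replaces 3 (the leftmost entry greater than 2); 3 is bumped to row 2. In row 2, 3 replaces 5 (the leftmost entry greater than 3); 5 is bumped to row 3. 5 starts a new row 3. The new tableau is [[1, 2, 4, 7], [3, 6], [5]].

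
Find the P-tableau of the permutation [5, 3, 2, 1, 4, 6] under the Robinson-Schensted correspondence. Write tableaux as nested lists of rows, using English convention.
P = [[1, 4, 6], [2], [3], [5]]

Insert 5: appended to row 1. P = [[5]].
Insert 3: 3 bumps 5 from row 1; 5 starts row 2. P = [[3], [5]].
Insert 2: 2 bumps 3 from row 1; 3 bumps 5 from row 2; 5 starts row 3. P = [[2], [3], [5]].
Insert 1: 1 bumps 2 from row 1; 2 bumps 3 from row 2; 3 bumps 5 from row 3; 5 starts row 4. P = [[1], [2], [3], [5]].
Insert 4: appended to row 1. P = [[1, 4], [2], [3], [5]].
Insert 6: appended to row 1. P = [[1, 4, 6], [2], [3], [5]].

So P = [[1, 4, 6], [2], [3], [5]].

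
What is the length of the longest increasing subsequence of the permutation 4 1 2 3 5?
4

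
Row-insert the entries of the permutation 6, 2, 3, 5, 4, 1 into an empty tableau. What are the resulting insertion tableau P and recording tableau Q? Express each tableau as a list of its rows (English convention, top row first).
P = [[1, 3, 4], [2], [5], [6]], Q = [[1, 3, 4], [2], [5], [6]]

Insert each entry of the permutation into P by Schensted row insertion, recording in Q the position of each new cell.

After inserting 6: P = [[6]].
After inserting 2: P = [[2], [6]].
After inserting 3: P = [[2, 3], [6]].
After inserting 5: P = [[2, 3, 5], [6]].
After inserting 4: P = [[2, 3, 4], [5], [6]].
After inserting 1: P = [[1, 3, 4], [2], [5], [6]].

So P = [[1, 3, 4], [2], [5], [6]], Q = [[1, 3, 4], [2], [5], [6]].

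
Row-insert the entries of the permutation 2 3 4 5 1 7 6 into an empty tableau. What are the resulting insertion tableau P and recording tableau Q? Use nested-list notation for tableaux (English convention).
Insert each entry of the permutation into P by Schensted row insertion, recording in Q the position of each new cell.

Insert 2: appended to row 1. P = [[2]].
Insert 3: appended to row 1. P = [[2, 3]].
Insert 4: appended to row 1. P = [[2, 3, 4]].
Insert 5: appended to row 1. P = [[2, 3, 4, 5]].
Insert 1: 1 bumps 2 from row 1; 2 starts row 2. P = [[1, 3, 4, 5], [2]].
Insert 7: appended to row 1. P = [[1, 3, 4, 5, 7], [2]].
Insert 6: 6 bumps 7 from row 1; 7 appends to row 2. P = [[1, 3, 4, 5, 6], [2, 7]].

So P = [[1, 3, 4, 5, 6], [2, 7]], Q = [[1, 2, 3, 4, 6], [5, 7]].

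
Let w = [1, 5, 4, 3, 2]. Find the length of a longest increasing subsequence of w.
2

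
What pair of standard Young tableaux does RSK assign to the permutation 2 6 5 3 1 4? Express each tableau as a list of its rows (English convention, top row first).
P = [[1, 3, 4], [2], [5], [6]], Q = [[1, 2, 6], [3], [4], [5]]

Insert each entry of the permutation into P by Schensted row insertion, recording in Q the position of each new cell.

Insert 2: appended to row 1. P = [[2]].
Insert 6: appended to row 1. P = [[2, 6]].
Insert 5: 5 bumps 6 from row 1; 6 starts row 2. P = [[2, 5], [6]].
Insert 3: 3 bumps 5 from row 1; 5 bumps 6 from row 2; 6 starts row 3. P = [[2, 3], [5], [6]].
Insert 1: 1 bumps 2 from row 1; 2 bumps 5 from row 2; 5 bumps 6 from row 3; 6 starts row 4. P = [[1, 3], [2], [5], [6]].
Insert 4: appended to row 1. P = [[1, 3, 4], [2], [5], [6]].

So P = [[1, 3, 4], [2], [5], [6]], Q = [[1, 2, 6], [3], [4], [5]].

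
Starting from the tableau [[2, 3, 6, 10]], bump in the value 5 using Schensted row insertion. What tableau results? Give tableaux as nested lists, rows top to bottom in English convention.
In row 1, 5 replaces 6 (the leftmost entry greater than 5); 6 is bumped to row 2. 6 starts a new row 2. The new tableau is [[2, 3, 5, 10], [6]].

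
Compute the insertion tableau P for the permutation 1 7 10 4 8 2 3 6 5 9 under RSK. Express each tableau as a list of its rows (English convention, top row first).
After inserting 1: P = [[1]].
After inserting 7: P = [[1, 7]].
After inserting 10: P = [[1, 7, 10]].
After inserting 4: P = [[1, 4, 10], [7]].
After inserting 8: P = [[1, 4, 8], [7, 10]].
After inserting 2: P = [[1, 2, 8], [4, 10], [7]].
After inserting 3: P = [[1, 2, 3], [4, 8], [7, 10]].
After inserting 6: P = [[1, 2, 3, 6], [4, 8], [7, 10]].
After inserting 5: P = [[1, 2, 3, 5], [4, 6], [7, 8], [10]].
After inserting 9: P = [[1, 2, 3, 5, 9], [4, 6], [7, 8], [10]].

So P = [[1, 2, 3, 5, 9], [4, 6], [7, 8], [10]].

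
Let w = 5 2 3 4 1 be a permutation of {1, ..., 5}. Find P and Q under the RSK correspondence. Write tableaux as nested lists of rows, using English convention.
P = [[1, 3, 4], [2], [5]], Q = [[1, 3, 4], [2], [5]]

Insert each entry of the permutation into P by Schensted row insertion, recording in Q the position of each new cell.

Insert 5: appended to row 1. P = [[5]].
Insert 2: 2 bumps 5 from row 1; 5 starts row 2. P = [[2], [5]].
Insert 3: appended to row 1. P = [[2, 3], [5]].
Insert 4: appended to row 1. P = [[2, 3, 4], [5]].
Insert 1: 1 bumps 2 from row 1; 2 bumps 5 from row 2; 5 starts row 3. P = [[1, 3, 4], [2], [5]].

So P = [[1, 3, 4], [2], [5]], Q = [[1, 3, 4], [2], [5]].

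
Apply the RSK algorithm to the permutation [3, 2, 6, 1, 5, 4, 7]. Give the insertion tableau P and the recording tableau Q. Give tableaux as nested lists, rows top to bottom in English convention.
P = [[1, 4, 7], [2, 5], [3, 6]], Q = [[1, 3, 7], [2, 5], [4, 6]]

Insert each entry of the permutation into P by Schensted row insertion, recording in Q the position of each new cell.

Insert 3: appended to row 1. P = [[3]].
Insert 2: 2 bumps 3 from row 1; 3 starts row 2. P = [[2], [3]].
Insert 6: appended to row 1. P = [[2, 6], [3]].
Insert 1: 1 bumps 2 from row 1; 2 bumps 3 from row 2; 3 starts row 3. P = [[1, 6], [2], [3]].
Insert 5: 5 bumps 6 from row 1; 6 appends to row 2. P = [[1, 5], [2, 6], [3]].
Insert 4: 4 bumps 5 from row 1; 5 bumps 6 from row 2; 6 appends to row 3. P = [[1, 4], [2, 5], [3, 6]].
Insert 7: appended to row 1. P = [[1, 4, 7], [2, 5], [3, 6]].

So P = [[1, 4, 7], [2, 5], [3, 6]], Q = [[1, 3, 7], [2, 5], [4, 6]].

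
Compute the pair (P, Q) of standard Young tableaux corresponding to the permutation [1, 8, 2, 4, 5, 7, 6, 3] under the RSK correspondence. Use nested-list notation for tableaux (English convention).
Insert each entry of the permutation into P by Schensted row insertion, recording in Q the position of each new cell.

After inserting 1: P = [[1]].
After inserting 8: P = [[1, 8]].
After inserting 2: P = [[1, 2], [8]].
After inserting 4: P = [[1, 2, 4], [8]].
After inserting 5: P = [[1, 2, 4, 5], [8]].
After inserting 7: P = [[1, 2, 4, 5, 7], [8]].
After inserting 6: P = [[1, 2, 4, 5, 6], [7], [8]].
After inserting 3: P = [[1, 2, 3, 5, 6], [4], [7], [8]].

So P = [[1, 2, 3, 5, 6], [4], [7], [8]], Q = [[1, 2, 4, 5, 6], [3], [7], [8]].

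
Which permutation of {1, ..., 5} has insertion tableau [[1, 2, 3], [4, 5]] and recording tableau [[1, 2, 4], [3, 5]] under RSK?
Reverse the RSK construction: for i from n down to 1, find the cell of Q containing i, remove the entry at that cell from P, and reverse-bump it up through P; the value ejected from row 1 is w(i).

Step i=5: Q has 5 at row 2, column 2; remove 5 from row 2 of P and reverse-bump: 5 enters row 1 and ejects 3. So w(5) = 3. P is now [[1, 2, 5], [4]].
Step i=4: Q has 4 at row 1, column 3; remove that cell from P, ejecting 5. So w(4) = 5. P is now [[1, 2], [4]].
Step i=3: Q has 3 at row 2, column 1; remove 4 from row 2 of P and reverse-bump: 4 enters row 1 and ejects 2. So w(3) = 2. P is now [[1, 4]].
Step i=2: Q has 2 at row 1, column 2; remove that cell from P, ejecting 4. So w(2) = 4. P is now [[1]].
Step i=1: Q has 1 at row 1, column 1; remove that cell from P, ejecting 1. So w(1) = 1. P is now [].

So w = 1 4 2 5 3.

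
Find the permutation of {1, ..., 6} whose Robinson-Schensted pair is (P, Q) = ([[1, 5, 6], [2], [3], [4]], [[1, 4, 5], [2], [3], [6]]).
Reverse the RSK construction: for i from n down to 1, find the cell of Q containing i, remove the entry at that cell from P, and reverse-bump it up through P; the value ejected from row 1 is w(i).

Step i=6: Q has 6 at row 4, column 1; remove 4 from row 4 of P and reverse-bump: 4 enters row 3 and ejects 3; 3 enters row 2 and ejects 2; 2 enters row 1 and ejects 1. So w(6) = 1. P is now [[2, 5, 6], [3], [4]].
Step i=5: Q has 5 at row 1, column 3; remove that cell from P, ejecting 6. So w(5) = 6. P is now [[2, 5], [3], [4]].
Step i=4: Q has 4 at row 1, column 2; remove that cell from P, ejecting 5. So w(4) = 5. P is now [[2], [3], [4]].
Step i=3: Q has 3 at row 3, column 1; remove 4 from row 3 of P and reverse-bump: 4 enters row 2 and ejects 3; 3 enters row 1 and ejects 2. So w(3) = 2. P is now [[3], [4]].
Step i=2: Q has 2 at row 2, column 1; remove 4 from row 2 of P and reverse-bump: 4 enters row 1 and ejects 3. So w(2) = 3. P is now [[4]].
Step i=1: Q has 1 at row 1, column 1; remove that cell from P, ejecting 4. So w(1) = 4. P is now [].

So w = 4 3 2 5 6 1.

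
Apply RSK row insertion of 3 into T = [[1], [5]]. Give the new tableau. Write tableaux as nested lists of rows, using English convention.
3 is larger than every entry of row 1, so it is appended to row 1. The new tableau is [[1, 3], [5]].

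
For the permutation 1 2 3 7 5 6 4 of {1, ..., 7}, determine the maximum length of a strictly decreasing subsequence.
3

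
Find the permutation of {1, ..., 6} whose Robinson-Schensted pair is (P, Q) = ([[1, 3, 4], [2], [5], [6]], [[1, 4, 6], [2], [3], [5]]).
Reverse the RSK construction: for i from n down to 1, find the cell of Q containing i, remove the entry at that cell from P, and reverse-bump it up through P; the value ejected from row 1 is w(i).

Step i=6: Q has 6 at row 1, column 3; remove that cell from P, ejecting 4. So w(6) = 4. P is now [[1, 3], [2], [5], [6]].
Step i=5: Q has 5 at row 4, column 1; remove 6 from row 4 of P and reverse-bump: 6 enters row 3 and ejects 5; 5 enters row 2 and ejects 2; 2 enters row 1 and ejects 1. So w(5) = 1. P is now [[2, 3], [5], [6]].
Step i=4: Q has 4 at row 1, column 2; remove that cell from P, ejecting 3. So w(4) = 3. P is now [[2], [5], [6]].
Step i=3: Q has 3 at row 3, column 1; remove 6 from row 3 of P and reverse-bump: 6 enters row 2 and ejects 5; 5 enters row 1 and ejects 2. So w(3) = 2. P is now [[5], [6]].
Step i=2: Q has 2 at row 2, column 1; remove 6 from row 2 of P and reverse-bump: 6 enters row 1 and ejects 5. So w(2) = 5. P is now [[6]].
Step i=1: Q has 1 at row 1, column 1; remove that cell from P, ejecting 6. So w(1) = 6. P is now [].

So w = 6 5 2 3 1 4.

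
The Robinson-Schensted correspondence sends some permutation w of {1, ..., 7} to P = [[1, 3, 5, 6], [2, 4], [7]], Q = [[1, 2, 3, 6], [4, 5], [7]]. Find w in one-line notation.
Reverse the RSK construction: for i from n down to 1, find the cell of Q containing i, remove the entry at that cell from P, and reverse-bump it up through P; the value ejected from row 1 is w(i).

Step i=7: Q has 7 at row 3, column 1; remove 7 from row 3 of P and reverse-bump: 7 enters row 2 and ejects 4; 4 enters row 1 and ejects 3. So w(7) = 3. P is now [[1, 4, 5, 6], [2, 7]].
Step i=6: Q has 6 at row 1, column 4; remove that cell from P, ejecting 6. So w(6) = 6. P is now [[1, 4, 5], [2, 7]].
Step i=5: Q has 5 at row 2, column 2; remove 7 from row 2 of P and reverse-bump: 7 enters row 1 and ejects 5. So w(5) = 5. P is now [[1, 4, 7], [2]].
Step i=4: Q has 4 at row 2, column 1; remove 2 from row 2 of P and reverse-bump: 2 enters row 1 and ejects 1. So w(4) = 1. P is now [[2, 4, 7]].
Step i=3: Q has 3 at row 1, column 3; remove that cell from P, ejecting 7. So w(3) = 7. P is now [[2, 4]].
Step i=2: Q has 2 at row 1, column 2; remove that cell from P, ejecting 4. So w(2) = 4. P is now [[2]].
Step i=1: Q has 1 at row 1, column 1; remove that cell from P, ejecting 2. So w(1) = 2. P is now [].

So w = 2 4 7 1 5 6 3.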